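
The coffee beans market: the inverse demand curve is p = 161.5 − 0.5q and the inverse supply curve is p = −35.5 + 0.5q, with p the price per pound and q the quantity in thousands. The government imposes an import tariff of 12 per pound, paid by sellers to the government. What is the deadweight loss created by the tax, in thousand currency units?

Deadweight loss = 72 thousand.

Rewrite in direct form: qd = 323 − 2p and qs = 2p + 71.
Without the tax, 323 − 2p = 2p + 71 gives 4p = 252, so p* = 63 and q* = 197.
With the tax collected from sellers, supply shifts: qs = 2(p − 12) + 71.
New equilibrium: buyers pay 69, sellers receive 57, q = 185. (Wedge: pb − ps = 12.)
Quantity falls by |ΔQ| = |197 − 185| = 12.
DWL = ½ · t · |ΔQ| = ½ · 12 · 12 = 72.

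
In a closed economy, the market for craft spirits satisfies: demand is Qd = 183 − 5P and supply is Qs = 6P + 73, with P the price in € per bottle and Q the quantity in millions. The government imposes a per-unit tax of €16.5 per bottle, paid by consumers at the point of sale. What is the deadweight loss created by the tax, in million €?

Deadweight loss = €371.25 million.

Without the tax, 183 − 5P = 6P + 73 gives 11P = 110, so P* = €10 and Q* = 133.
With the tax collected from consumers, demand (in seller-price terms) shifts: Qd = 183 − 5(P + 16.5).
New equilibrium: consumers pay €19, suppliers receive €2.5, Q = 88. (Wedge: Pb − Ps = 16.5.)
Quantity falls by |ΔQ| = |133 − 88| = 45.
DWL = ½ · t · |ΔQ| = ½ · 16.5 · 45 = €371.25.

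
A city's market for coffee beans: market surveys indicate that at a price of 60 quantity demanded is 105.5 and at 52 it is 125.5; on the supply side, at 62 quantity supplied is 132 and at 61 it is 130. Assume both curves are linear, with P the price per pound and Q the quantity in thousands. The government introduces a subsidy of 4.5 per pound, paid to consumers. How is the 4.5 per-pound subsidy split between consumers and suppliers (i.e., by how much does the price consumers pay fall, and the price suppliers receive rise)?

Consumers gain 2 per pound; suppliers gain 2.5 per pound.

Demand slope: (125.5 − 105.5)/(52 − 60) = -2.5, so Qd = 255.5 − 2.5P.
Supply slope: (130 − 132)/(61 − 62) = 2, so Qs = 2P + 8.
Before the subsidy: set 255.5 − 2.5P = 2P + 8 → P* = 55, Q* = 118.
With a per-unit subsidy paid to consumers, each effectively pays P − 4.5, so demand becomes Qd = 255.5 − 2.5(P − 4.5).
New equilibrium: consumers pay 53, suppliers receive 57.5, Q = 123. (Wedge: Pb − Ps = −4.5.)
Gain to consumers: 2; to suppliers: 2.5. (They sum to 4.5.)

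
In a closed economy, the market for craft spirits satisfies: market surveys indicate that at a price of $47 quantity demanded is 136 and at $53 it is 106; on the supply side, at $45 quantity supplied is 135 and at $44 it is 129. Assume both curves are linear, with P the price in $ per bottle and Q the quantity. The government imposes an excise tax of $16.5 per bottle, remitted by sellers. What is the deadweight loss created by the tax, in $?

Demand slope: (106 − 136)/(53 − 47) = -5, so Qd = 371 − 5P.
Supply slope: (129 − 135)/(44 − 45) = 6, so Qs = 6P − 135.
Without the tax, 371 − 5P = 6P − 135 gives 11P = 506, so P* = $46 and Q* = 141.
With the tax collected from sellers, supply shifts: Qs = 6(P − 16.5) − 135.
New equilibrium: buyers pay $55, sellers receive $38.5, Q = 96. (Wedge: Pb − Ps = 16.5.)
Quantity falls by |ΔQ| = |141 − 96| = 45.
DWL = ½ · t · |ΔQ| = ½ · 16.5 · 45 = $371.25.

Deadweight loss = $371.25.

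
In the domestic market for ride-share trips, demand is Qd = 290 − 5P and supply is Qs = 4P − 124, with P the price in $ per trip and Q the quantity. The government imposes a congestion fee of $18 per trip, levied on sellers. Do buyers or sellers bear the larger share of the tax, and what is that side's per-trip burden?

Without the tax, 290 − 5P = 4P − 124 gives 9P = 414, so P* = $46 and Q* = 60.
With the tax collected from sellers, supply shifts: Qs = 4(P − 18) − 124.
New equilibrium: buyers pay $54, sellers receive $36, Q = 20. (Wedge: Pb − Ps = 18.)
Per-trip burden: buyers $8, sellers $10.
Sellers take the larger share because supply is less price-elastic here (demand slope 5 vs supply slope 4).

Sellers bear the larger share: $10 per trip.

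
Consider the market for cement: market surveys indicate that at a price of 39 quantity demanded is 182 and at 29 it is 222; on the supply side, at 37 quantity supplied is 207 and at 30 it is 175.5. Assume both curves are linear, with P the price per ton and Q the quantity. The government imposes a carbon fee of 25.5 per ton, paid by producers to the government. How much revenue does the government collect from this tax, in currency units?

Tax revenue = 3672.

Demand slope: (222 − 182)/(29 − 39) = -4, so Qd = 338 − 4P.
Supply slope: (175.5 − 207)/(30 − 37) = 4.5, so Qs = 4.5P + 40.5.
Before the tax: set 338 − 4P = 4.5P + 40.5 → P* = 35, Q* = 198.
With the tax collected from producers, supply shifts: Qs = 4.5(P − 25.5) + 40.5.
Solving gives Q = 144 with consumers paying 48.5 and producers receiving 23 (the 25.5 wedge).
Revenue = t · Q = 25.5 · 144 = 3672.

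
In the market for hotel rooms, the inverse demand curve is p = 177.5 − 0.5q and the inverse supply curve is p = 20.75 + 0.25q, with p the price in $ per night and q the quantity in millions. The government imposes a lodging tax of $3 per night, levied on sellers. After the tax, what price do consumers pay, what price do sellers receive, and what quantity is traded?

Inverting to q(p) form: qd = 355 − 2p; qs = 4p − 83.
Without the tax, 355 − 2p = 4p − 83 gives 6p = 438, so p* = $73 and q* = 209.
With the tax collected from sellers, supply shifts: qs = 4(p − 3) − 83.
New equilibrium: consumers pay $75, sellers receive $72, q = 205. (Wedge: pb − ps = 3.)
The less price-elastic side of the market bears the larger share of a per-unit tax.

Consumers pay $75; sellers receive $72; quantity = 205.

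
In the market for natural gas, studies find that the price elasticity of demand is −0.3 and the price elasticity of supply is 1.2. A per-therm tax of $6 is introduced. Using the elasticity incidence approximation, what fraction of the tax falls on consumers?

Consumers' share ≈ 0.8.

Incidence ratio: consumers' share ≈ εs / (εs + |εd|) = 1.2 / (1.2 + 0.3) = 0.8.
Supply is the more elastic side, so consumers bear the larger share.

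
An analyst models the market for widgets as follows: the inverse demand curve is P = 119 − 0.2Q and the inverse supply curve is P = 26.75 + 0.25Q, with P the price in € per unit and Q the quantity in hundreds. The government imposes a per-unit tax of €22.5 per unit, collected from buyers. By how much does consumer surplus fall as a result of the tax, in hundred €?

Consumer surplus falls by €1800 hundred.

Rewrite in direct form: Qd = 595 − 5P and Qs = 4P − 107.
Before the tax: set 595 − 5P = 4P − 107 → P* = €78, Q* = 205.
With the tax collected from buyers, demand (in seller-price terms) shifts: Qd = 595 − 5(P + 22.5).
Solving gives Q = 155 with buyers paying €88 and producers receiving €65.5 (the €22.5 wedge).
ΔCS is the trapezoid between Q = 155 and Q = 205 of height €10: ½ · (205 + 155) · 10 = €1800.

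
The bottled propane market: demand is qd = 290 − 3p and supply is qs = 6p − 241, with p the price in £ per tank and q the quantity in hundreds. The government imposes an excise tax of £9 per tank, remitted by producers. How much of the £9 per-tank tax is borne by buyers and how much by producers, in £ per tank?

Without the tax, 290 − 3p = 6p − 241 gives 9p = 531, so p* = £59 and q* = 113.
With the tax collected from producers, supply shifts: qs = 6(p − 9) − 241.
Solving gives q = 95 with buyers paying £65 and producers receiving £56 (the £9 wedge).
Burden on buyers: £6; on producers: £3. (They sum to £9.)

Buyers bear £6 per tank; producers bear £3 per tank.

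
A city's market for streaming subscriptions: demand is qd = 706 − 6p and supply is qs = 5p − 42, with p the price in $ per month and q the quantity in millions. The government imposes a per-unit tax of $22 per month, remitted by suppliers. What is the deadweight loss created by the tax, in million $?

Without the tax, 706 − 6p = 5p − 42 gives 11p = 748, so p* = $68 and q* = 298.
With the tax collected from suppliers, supply shifts: qs = 5(p − 22) − 42.
Solving gives q = 238 with buyers paying $78 and suppliers receiving $56 (the $22 wedge).
Quantity falls by |ΔQ| = |298 − 238| = 60.
DWL = ½ · t · |ΔQ| = ½ · 22 · 60 = $660.

Deadweight loss = $660 million.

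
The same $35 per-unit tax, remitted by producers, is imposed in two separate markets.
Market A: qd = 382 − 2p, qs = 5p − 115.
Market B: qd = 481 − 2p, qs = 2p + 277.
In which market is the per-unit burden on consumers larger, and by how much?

Market A, by $7.5.

Market A: pre-tax p* = $71, q* = 240; post-tax q = 190; per-unit burden on consumers = $25.
Market B: pre-tax p* = $51, q* = 379; post-tax q = 344; per-unit burden on consumers = $17.5.
Difference: $25 vs $17.5 → market A is larger by $7.5.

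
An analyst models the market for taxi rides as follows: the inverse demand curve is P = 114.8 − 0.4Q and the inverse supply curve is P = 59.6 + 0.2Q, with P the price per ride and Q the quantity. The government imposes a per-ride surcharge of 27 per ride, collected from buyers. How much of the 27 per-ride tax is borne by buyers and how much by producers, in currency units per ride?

Buyers bear 18 per ride; producers bear 9 per ride.

Rewrite in direct form: Qd = 287 − 2.5P and Qs = 5P − 298.
Without the tax, 287 − 2.5P = 5P − 298 gives 7.5P = 585, so P* = 78 and Q* = 92.
With the tax collected from buyers, demand (in seller-price terms) shifts: Qd = 287 − 2.5(P + 27).
New equilibrium: buyers pay 96, producers receive 69, Q = 47. (Wedge: Pb − Ps = 27.)
Burden on buyers: 18; on producers: 9. (They sum to 27.)
The less price-elastic side of the market bears the larger share of a per-unit tax.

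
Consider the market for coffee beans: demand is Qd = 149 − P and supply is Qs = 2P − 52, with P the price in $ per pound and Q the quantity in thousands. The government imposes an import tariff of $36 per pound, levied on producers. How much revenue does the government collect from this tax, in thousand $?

Without the tax, 149 − P = 2P − 52 gives 3P = 201, so P* = $67 and Q* = 82.
With the tax collected from producers, supply shifts: Qs = 2(P − 36) − 52.
Solving gives Q = 58 with consumers paying $91 and producers receiving $55 (the $36 wedge).
Revenue = t · Q = 36 · 58 = $2088.

Tax revenue = $2088 thousand.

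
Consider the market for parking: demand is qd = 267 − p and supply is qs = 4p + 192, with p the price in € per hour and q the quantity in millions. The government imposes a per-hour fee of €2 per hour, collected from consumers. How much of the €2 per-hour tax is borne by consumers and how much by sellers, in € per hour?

Before the tax: set 267 − p = 4p + 192 → p* = €15, q* = 252.
With the tax collected from consumers, demand (in seller-price terms) shifts: qd = 267 − (p + 2).
Solving gives q = 250.4 with consumers paying €16.6 and sellers receiving €14.6 (the €2 wedge).
Burden on consumers: €1.6; on sellers: €0.4. (They sum to €2.)

Consumers bear €1.6 per hour; sellers bear €0.4 per hour.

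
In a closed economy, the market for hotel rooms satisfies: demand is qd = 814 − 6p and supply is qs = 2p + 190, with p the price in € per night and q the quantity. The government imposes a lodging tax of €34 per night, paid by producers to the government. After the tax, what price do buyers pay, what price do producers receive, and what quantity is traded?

Buyers pay €86.5; producers receive €52.5; quantity = 295.

Before the tax: set 814 − 6p = 2p + 190 → p* = €78, q* = 346.
With the tax collected from producers, supply shifts: qs = 2(p − 34) + 190.
New equilibrium: buyers pay €86.5, producers receive €52.5, q = 295. (Wedge: pb − ps = 34.)
The less price-elastic side of the market bears the larger share of a per-unit tax.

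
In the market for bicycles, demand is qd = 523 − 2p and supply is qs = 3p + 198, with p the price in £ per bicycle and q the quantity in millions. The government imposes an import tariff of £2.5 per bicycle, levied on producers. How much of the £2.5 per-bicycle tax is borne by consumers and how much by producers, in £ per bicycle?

Consumers bear £1.5 per bicycle; producers bear £1 per bicycle.

Without the tax, 523 − 2p = 3p + 198 gives 5p = 325, so p* = £65 and q* = 393.
With the tax collected from producers, supply shifts: qs = 3(p − 2.5) + 198.
New equilibrium: consumers pay £66.5, producers receive £64, q = 390. (Wedge: pb − ps = 2.5.)
Burden on consumers: £1.5; on producers: £1. (They sum to £2.5.)
The less price-elastic side of the market bears the larger share of a per-unit tax.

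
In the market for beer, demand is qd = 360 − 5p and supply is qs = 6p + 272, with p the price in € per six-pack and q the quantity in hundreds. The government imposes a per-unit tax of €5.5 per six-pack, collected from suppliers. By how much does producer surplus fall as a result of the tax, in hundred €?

Producer surplus falls by €781.25 hundred.

Before the tax: set 360 − 5p = 6p + 272 → p* = €8, q* = 320.
With the tax collected from suppliers, supply shifts: qs = 6(p − 5.5) + 272.
New equilibrium: consumers pay €11, suppliers receive €5.5, q = 305. (Wedge: pb − ps = 5.5.)
ΔPS is the trapezoid between Q = 305 and Q = 320 of height €2.5: ½ · (320 + 305) · 2.5 = €781.25.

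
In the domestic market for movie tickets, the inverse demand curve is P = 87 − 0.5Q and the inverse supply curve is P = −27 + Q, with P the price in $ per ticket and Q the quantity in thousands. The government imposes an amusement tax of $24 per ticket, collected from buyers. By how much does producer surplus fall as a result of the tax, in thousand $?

Rewrite in direct form: Qd = 174 − 2P and Qs = P + 27.
Without the tax, 174 − 2P = P + 27 gives 3P = 147, so P* = $49 and Q* = 76.
With the tax collected from buyers, demand (in seller-price terms) shifts: Qd = 174 − 2(P + 24).
Solving gives Q = 60 with buyers paying $57 and producers receiving $33 (the $24 wedge).
ΔPS is the trapezoid between Q = 60 and Q = 76 of height $16: ½ · (76 + 60) · 16 = $1088.

Producer surplus falls by $1088 thousand.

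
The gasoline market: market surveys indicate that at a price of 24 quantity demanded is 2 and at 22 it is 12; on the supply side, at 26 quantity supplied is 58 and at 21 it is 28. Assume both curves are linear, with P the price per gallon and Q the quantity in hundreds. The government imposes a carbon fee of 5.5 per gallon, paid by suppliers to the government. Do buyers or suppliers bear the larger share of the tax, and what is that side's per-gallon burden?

Demand slope: (12 − 2)/(22 − 24) = -5, so Qd = 122 − 5P.
Supply slope: (28 − 58)/(21 − 26) = 6, so Qs = 6P − 98.
Before the tax: set 122 − 5P = 6P − 98 → P* = 20, Q* = 22.
With the tax collected from suppliers, supply shifts: Qs = 6(P − 5.5) − 98.
New equilibrium: buyers pay 23, suppliers receive 17.5, Q = 7. (Wedge: Pb − Ps = 5.5.)
Per-gallon burden: buyers 3, suppliers 2.5.
Buyers take the larger share because demand is less price-elastic here (demand slope 5 vs supply slope 6).
The less price-elastic side of the market bears the larger share of a per-unit tax.

Buyers bear the larger share: 3 per gallon.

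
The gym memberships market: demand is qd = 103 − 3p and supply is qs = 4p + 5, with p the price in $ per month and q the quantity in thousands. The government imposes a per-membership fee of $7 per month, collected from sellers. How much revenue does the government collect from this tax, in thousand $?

Without the tax, 103 − 3p = 4p + 5 gives 7p = 98, so p* = $14 and q* = 61.
With the tax collected from sellers, supply shifts: qs = 4(p − 7) + 5.
Solving gives q = 49 with consumers paying $18 and sellers receiving $11 (the $7 wedge).
Revenue = t · Q = 7 · 49 = $343.

Tax revenue = $343 thousand.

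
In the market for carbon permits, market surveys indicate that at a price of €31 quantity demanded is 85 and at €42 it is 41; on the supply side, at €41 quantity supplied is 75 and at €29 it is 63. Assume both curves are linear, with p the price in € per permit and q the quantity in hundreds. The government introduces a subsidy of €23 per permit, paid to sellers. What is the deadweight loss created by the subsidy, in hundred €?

Deadweight loss = €211.6 hundred.

Demand slope: (41 − 85)/(42 − 31) = -4, so qd = 209 − 4p.
Supply slope: (63 − 75)/(29 − 41) = 1, so qs = p + 34.
Before the subsidy: set 209 − 4p = p + 34 → p* = €35, q* = 69.
With a per-unit subsidy paid to sellers, each receives p + 23 per unit sold, so supply becomes qs = (p + 23) + 34.
Solving gives q = 87.4 with buyers paying €30.4 and sellers receiving €53.4 (the €23 wedge).
Quantity rises by |ΔQ| = |69 − 87.4| = 18.4.
DWL = ½ · t · |ΔQ| = ½ · 23 · 18.4 = €211.6.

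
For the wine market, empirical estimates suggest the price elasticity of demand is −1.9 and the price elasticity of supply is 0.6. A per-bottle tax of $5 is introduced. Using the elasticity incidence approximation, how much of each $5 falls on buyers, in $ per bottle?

Buyers bear ≈ $1.2 per bottle.

Incidence ratio: buyers' share ≈ εs / (εs + |εd|) = 0.6 / (0.6 + 1.9) = 0.24.
So buyers bear ≈ 0.24 × $5 = $1.2; producers bear $3.8.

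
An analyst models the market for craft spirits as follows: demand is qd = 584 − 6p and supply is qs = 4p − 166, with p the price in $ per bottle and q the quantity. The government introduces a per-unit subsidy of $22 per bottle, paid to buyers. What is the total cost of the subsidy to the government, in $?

Government outlay = $4109.6.

Before the subsidy: set 584 − 6p = 4p − 166 → p* = $75, q* = 134.
With a per-unit subsidy paid to buyers, each effectively pays p − 22, so demand becomes qd = 584 − 6(p − 22).
New equilibrium: buyers pay $66.2, sellers receive $88.2, q = 186.8. (Wedge: pb − ps = −22.)
Outlay = t · Q = 22 · 186.8 = $4109.6.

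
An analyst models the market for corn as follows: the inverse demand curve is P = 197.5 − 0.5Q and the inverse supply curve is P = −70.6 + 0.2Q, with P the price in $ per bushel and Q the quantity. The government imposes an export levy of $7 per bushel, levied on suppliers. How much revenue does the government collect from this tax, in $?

Tax revenue = $2611.

Inverting to Q(P) form: Qd = 395 − 2P; Qs = 5P + 353.
Before the tax: set 395 − 2P = 5P + 353 → P* = $6, Q* = 383.
With the tax collected from suppliers, supply shifts: Qs = 5(P − 7) + 353.
New equilibrium: consumers pay $11, suppliers receive $4, Q = 373. (Wedge: Pb − Ps = 7.)
Revenue = t · Q = 7 · 373 = $2611.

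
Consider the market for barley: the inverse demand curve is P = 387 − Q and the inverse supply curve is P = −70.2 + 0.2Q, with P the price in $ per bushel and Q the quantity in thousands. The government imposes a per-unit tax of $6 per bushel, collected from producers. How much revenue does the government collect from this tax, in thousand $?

Rewrite in direct form: Qd = 387 − P and Qs = 5P + 351.
Before the tax: set 387 − P = 5P + 351 → P* = $6, Q* = 381.
With the tax collected from producers, supply shifts: Qs = 5(P − 6) + 351.
Solving gives Q = 376 with consumers paying $11 and producers receiving $5 (the $6 wedge).
Revenue = t · Q = 6 · 376 = $2256.

Tax revenue = $2256 thousand.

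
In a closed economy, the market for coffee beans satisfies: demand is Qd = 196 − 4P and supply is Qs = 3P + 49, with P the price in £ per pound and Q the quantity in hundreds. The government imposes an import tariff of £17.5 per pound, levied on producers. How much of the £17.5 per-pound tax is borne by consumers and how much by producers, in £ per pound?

Without the tax, 196 − 4P = 3P + 49 gives 7P = 147, so P* = £21 and Q* = 112.
With the tax collected from producers, supply shifts: Qs = 3(P − 17.5) + 49.
Solving gives Q = 82 with consumers paying £28.5 and producers receiving £11 (the £17.5 wedge).
Burden on consumers: £7.5; on producers: £10. (They sum to £17.5.)

Consumers bear £7.5 per pound; producers bear £10 per pound.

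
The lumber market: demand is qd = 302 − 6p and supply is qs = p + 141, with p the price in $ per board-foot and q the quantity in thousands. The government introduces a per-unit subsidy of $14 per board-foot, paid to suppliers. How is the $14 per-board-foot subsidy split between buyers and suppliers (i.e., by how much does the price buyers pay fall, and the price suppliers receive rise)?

Before the subsidy: set 302 − 6p = p + 141 → p* = $23, q* = 164.
With a per-unit subsidy paid to suppliers, each receives p + 14 per unit sold, so supply becomes qs = (p + 14) + 141.
New equilibrium: buyers pay $21, suppliers receive $35, q = 176. (Wedge: pb − ps = −14.)
Gain to buyers: $2; to suppliers: $12. (They sum to $14.)

Buyers gain $2 per board-foot; suppliers gain $12 per board-foot.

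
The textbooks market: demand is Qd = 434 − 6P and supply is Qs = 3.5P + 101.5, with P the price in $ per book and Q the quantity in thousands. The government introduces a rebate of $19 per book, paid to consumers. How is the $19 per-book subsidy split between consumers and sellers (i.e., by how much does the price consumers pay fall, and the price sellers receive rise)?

Consumers gain $7 per book; sellers gain $12 per book.

Without the subsidy, 434 − 6P = 3.5P + 101.5 gives 9.5P = 332.5, so P* = $35 and Q* = 224.
With a per-unit subsidy paid to consumers, each effectively pays P − 19, so demand becomes Qd = 434 − 6(P − 19).
Solving gives Q = 266 with consumers paying $28 and sellers receiving $47 (the $19 wedge).
Gain to consumers: $7; to sellers: $12. (They sum to $19.)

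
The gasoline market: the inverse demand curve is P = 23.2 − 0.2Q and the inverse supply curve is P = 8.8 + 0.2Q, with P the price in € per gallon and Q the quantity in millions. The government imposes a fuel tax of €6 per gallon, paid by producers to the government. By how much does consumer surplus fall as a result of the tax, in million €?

Consumer surplus falls by €85.5 million.

Inverting to Q(P) form: Qd = 116 − 5P; Qs = 5P − 44.
Before the tax: set 116 − 5P = 5P − 44 → P* = €16, Q* = 36.
With the tax collected from producers, supply shifts: Qs = 5(P − 6) − 44.
Solving gives Q = 21 with consumers paying €19 and producers receiving €13 (the €6 wedge).
ΔCS is the trapezoid between Q = 21 and Q = 36 of height €3: ½ · (36 + 21) · 3 = €85.5.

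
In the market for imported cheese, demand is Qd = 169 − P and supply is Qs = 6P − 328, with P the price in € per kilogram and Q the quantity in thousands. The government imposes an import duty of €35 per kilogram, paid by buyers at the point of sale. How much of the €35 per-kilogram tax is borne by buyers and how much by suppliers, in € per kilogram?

Buyers bear €30 per kilogram; suppliers bear €5 per kilogram.

Before the tax: set 169 − P = 6P − 328 → P* = €71, Q* = 98.
With the tax collected from buyers, demand (in seller-price terms) shifts: Qd = 169 − (P + 35).
Solving gives Q = 68 with buyers paying €101 and suppliers receiving €66 (the €35 wedge).
Burden on buyers: €30; on suppliers: €5. (They sum to €35.)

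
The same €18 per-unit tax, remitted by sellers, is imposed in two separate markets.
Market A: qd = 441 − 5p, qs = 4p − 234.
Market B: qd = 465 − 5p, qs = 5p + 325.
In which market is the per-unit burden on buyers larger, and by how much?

Market A: pre-tax p* = €75, q* = 66; post-tax q = 26; per-unit burden on buyers = €8.
Market B: pre-tax p* = €14, q* = 395; post-tax q = 350; per-unit burden on buyers = €9.
Difference: €8 vs €9 → market B is larger by €1.

Market B, by €1.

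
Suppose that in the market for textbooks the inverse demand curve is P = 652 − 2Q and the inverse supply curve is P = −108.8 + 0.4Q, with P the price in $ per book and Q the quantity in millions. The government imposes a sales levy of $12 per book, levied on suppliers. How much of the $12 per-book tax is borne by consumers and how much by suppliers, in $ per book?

Inverting to Q(P) form: Qd = 326 − 0.5P; Qs = 2.5P + 272.
Before the tax: set 326 − 0.5P = 2.5P + 272 → P* = $18, Q* = 317.
With the tax collected from suppliers, supply shifts: Qs = 2.5(P − 12) + 272.
New equilibrium: consumers pay $28, suppliers receive $16, Q = 312. (Wedge: Pb − Ps = 12.)
Burden on consumers: $10; on suppliers: $2. (They sum to $12.)

Consumers bear $10 per book; suppliers bear $2 per book.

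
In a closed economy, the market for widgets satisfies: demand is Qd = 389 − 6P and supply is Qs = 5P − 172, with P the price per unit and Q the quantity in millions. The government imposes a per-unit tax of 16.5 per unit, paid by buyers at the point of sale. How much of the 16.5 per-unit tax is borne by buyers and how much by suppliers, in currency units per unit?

Buyers bear 7.5 per unit; suppliers bear 9 per unit.

Before the tax: set 389 − 6P = 5P − 172 → P* = 51, Q* = 83.
With the tax collected from buyers, demand (in seller-price terms) shifts: Qd = 389 − 6(P + 16.5).
Solving gives Q = 38 with buyers paying 58.5 and suppliers receiving 42 (the 16.5 wedge).
Burden on buyers: 7.5; on suppliers: 9. (They sum to 16.5.)
The less price-elastic side of the market bears the larger share of a per-unit tax.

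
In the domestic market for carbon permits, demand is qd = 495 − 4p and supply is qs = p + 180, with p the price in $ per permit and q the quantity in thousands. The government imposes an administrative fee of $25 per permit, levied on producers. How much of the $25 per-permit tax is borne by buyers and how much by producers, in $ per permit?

Without the tax, 495 − 4p = p + 180 gives 5p = 315, so p* = $63 and q* = 243.
With the tax collected from producers, supply shifts: qs = (p − 25) + 180.
Solving gives q = 223 with buyers paying $68 and producers receiving $43 (the $25 wedge).
Burden on buyers: $5; on producers: $20. (They sum to $25.)

Buyers bear $5 per permit; producers bear $20 per permit.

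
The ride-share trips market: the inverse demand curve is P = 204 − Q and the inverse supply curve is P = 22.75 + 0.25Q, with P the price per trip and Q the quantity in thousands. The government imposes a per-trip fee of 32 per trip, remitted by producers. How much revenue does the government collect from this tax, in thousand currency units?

Tax revenue = 3820.8 thousand.

Inverting to Q(P) form: Qd = 204 − P; Qs = 4P − 91.
Before the tax: set 204 − P = 4P − 91 → P* = 59, Q* = 145.
With the tax collected from producers, supply shifts: Qs = 4(P − 32) − 91.
New equilibrium: consumers pay 84.6, producers receive 52.6, Q = 119.4. (Wedge: Pb − Ps = 32.)
Revenue = t · Q = 32 · 119.4 = 3820.8.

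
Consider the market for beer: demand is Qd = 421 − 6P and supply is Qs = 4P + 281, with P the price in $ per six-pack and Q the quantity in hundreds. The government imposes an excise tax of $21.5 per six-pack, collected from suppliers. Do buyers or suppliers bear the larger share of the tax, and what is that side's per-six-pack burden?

Without the tax, 421 − 6P = 4P + 281 gives 10P = 140, so P* = $14 and Q* = 337.
With the tax collected from suppliers, supply shifts: Qs = 4(P − 21.5) + 281.
Solving gives Q = 285.4 with buyers paying $22.6 and suppliers receiving $1.1 (the $21.5 wedge).
Per-six-pack burden: buyers $8.6, suppliers $12.9.
Suppliers take the larger share because supply is less price-elastic here (demand slope 6 vs supply slope 4).

Suppliers bear the larger share: $12.9 per six-pack.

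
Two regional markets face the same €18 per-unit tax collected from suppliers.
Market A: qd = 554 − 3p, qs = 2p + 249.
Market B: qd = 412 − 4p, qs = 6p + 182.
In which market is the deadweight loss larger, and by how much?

Market B, by €194.4.

Market A: pre-tax p* = €61, q* = 371; post-tax q = 349.4; deadweight loss = €194.4.
Market B: pre-tax p* = €23, q* = 320; post-tax q = 276.8; deadweight loss = €388.8.
Difference: €194.4 vs €388.8 → market B is larger by €194.4.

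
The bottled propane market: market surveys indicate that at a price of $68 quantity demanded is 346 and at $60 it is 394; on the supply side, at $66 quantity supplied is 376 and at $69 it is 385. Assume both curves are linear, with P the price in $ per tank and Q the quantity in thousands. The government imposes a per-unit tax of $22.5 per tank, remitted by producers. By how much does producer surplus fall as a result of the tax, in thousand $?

Demand slope: (394 − 346)/(60 − 68) = -6, so Qd = 754 − 6P.
Supply slope: (385 − 376)/(69 − 66) = 3, so Qs = 3P + 178.
Without the tax, 754 − 6P = 3P + 178 gives 9P = 576, so P* = $64 and Q* = 370.
With the tax collected from producers, supply shifts: Qs = 3(P − 22.5) + 178.
Solving gives Q = 325 with consumers paying $71.5 and producers receiving $49 (the $22.5 wedge).
ΔPS is the trapezoid between Q = 325 and Q = 370 of height $15: ½ · (370 + 325) · 15 = $5212.5.

Producer surplus falls by $5212.5 thousand.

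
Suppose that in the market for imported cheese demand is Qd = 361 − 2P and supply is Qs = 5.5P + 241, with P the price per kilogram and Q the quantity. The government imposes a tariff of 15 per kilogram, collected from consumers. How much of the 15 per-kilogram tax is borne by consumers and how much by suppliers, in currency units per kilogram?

Before the tax: set 361 − 2P = 5.5P + 241 → P* = 16, Q* = 329.
With the tax collected from consumers, demand (in seller-price terms) shifts: Qd = 361 − 2(P + 15).
Solving gives Q = 307 with consumers paying 27 and suppliers receiving 12 (the 15 wedge).
Burden on consumers: 11; on suppliers: 4. (They sum to 15.)

Consumers bear 11 per kilogram; suppliers bear 4 per kilogram.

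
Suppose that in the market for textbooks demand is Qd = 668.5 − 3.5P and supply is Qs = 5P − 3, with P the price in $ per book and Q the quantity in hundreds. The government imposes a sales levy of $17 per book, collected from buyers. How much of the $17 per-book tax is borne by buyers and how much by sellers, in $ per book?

Before the tax: set 668.5 − 3.5P = 5P − 3 → P* = $79, Q* = 392.
With the tax collected from buyers, demand (in seller-price terms) shifts: Qd = 668.5 − 3.5(P + 17).
Solving gives Q = 357 with buyers paying $89 and sellers receiving $72 (the $17 wedge).
Burden on buyers: $10; on sellers: $7. (They sum to $17.)
The less price-elastic side of the market bears the larger share of a per-unit tax.

Buyers bear $10 per book; sellers bear $7 per book.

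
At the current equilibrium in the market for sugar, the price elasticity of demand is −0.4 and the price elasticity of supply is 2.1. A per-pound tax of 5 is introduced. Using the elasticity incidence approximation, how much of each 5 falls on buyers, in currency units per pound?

Buyers bear ≈ 4.2 per pound.

Incidence ratio: buyers' share ≈ εs / (εs + |εd|) = 2.1 / (2.1 + 0.4) = 0.84.
So buyers bear ≈ 0.84 × 5 = 4.2; suppliers bear 0.8.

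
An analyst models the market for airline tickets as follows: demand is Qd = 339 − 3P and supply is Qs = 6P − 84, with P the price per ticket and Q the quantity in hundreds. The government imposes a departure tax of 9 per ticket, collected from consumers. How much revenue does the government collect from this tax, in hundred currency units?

Without the tax, 339 − 3P = 6P − 84 gives 9P = 423, so P* = 47 and Q* = 198.
With the tax collected from consumers, demand (in seller-price terms) shifts: Qd = 339 − 3(P + 9).
New equilibrium: consumers pay 53, producers receive 44, Q = 180. (Wedge: Pb − Ps = 9.)
Revenue = t · Q = 9 · 180 = 1620.

Tax revenue = 1620 hundred.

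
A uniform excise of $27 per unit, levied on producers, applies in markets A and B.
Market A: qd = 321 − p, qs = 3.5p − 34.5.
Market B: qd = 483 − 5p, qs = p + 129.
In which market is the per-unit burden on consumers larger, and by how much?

Market A: pre-tax p* = $79, q* = 242; post-tax q = 221; per-unit burden on consumers = $21.
Market B: pre-tax p* = $59, q* = 188; post-tax q = 165.5; per-unit burden on consumers = $4.5.
Difference: $21 vs $4.5 → market A is larger by $16.5.

Market A, by $16.5.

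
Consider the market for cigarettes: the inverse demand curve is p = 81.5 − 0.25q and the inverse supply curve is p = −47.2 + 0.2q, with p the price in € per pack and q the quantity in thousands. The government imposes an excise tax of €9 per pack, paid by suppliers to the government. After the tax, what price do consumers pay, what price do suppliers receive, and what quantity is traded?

Consumers pay €15; suppliers receive €6; quantity = 266.

Inverting to q(p) form: qd = 326 − 4p; qs = 5p + 236.
Without the tax, 326 − 4p = 5p + 236 gives 9p = 90, so p* = €10 and q* = 286.
With the tax collected from suppliers, supply shifts: qs = 5(p − 9) + 236.
Solving gives q = 266 with consumers paying €15 and suppliers receiving €6 (the €9 wedge).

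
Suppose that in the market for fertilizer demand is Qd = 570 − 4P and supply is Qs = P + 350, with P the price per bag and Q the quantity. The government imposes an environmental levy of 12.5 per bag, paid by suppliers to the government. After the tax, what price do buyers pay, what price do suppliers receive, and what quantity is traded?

Without the tax, 570 − 4P = P + 350 gives 5P = 220, so P* = 44 and Q* = 394.
With the tax collected from suppliers, supply shifts: Qs = (P − 12.5) + 350.
New equilibrium: buyers pay 46.5, suppliers receive 34, Q = 384. (Wedge: Pb − Ps = 12.5.)

Buyers pay 46.5; suppliers receive 34; quantity = 384.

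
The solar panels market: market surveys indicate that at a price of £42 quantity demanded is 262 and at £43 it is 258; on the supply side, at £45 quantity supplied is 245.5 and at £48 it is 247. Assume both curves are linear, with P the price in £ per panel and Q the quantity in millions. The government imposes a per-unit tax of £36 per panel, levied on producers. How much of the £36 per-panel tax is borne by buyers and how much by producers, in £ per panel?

Demand slope: (258 − 262)/(43 − 42) = -4, so Qd = 430 − 4P.
Supply slope: (247 − 245.5)/(48 − 45) = 0.5, so Qs = 0.5P + 223.
Before the tax: set 430 − 4P = 0.5P + 223 → P* = £46, Q* = 246.
With the tax collected from producers, supply shifts: Qs = 0.5(P − 36) + 223.
Solving gives Q = 230 with buyers paying £50 and producers receiving £14 (the £36 wedge).
Burden on buyers: £4; on producers: £32. (They sum to £36.)
The less price-elastic side of the market bears the larger share of a per-unit tax.

Buyers bear £4 per panel; producers bear £32 per panel.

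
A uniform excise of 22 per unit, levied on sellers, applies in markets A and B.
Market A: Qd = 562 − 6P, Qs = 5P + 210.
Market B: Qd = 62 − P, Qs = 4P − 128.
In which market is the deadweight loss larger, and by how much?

Market A, by 466.4.

Market A: pre-tax P* = 32, Q* = 370; post-tax Q = 310; deadweight loss = 660.
Market B: pre-tax P* = 38, Q* = 24; post-tax Q = 6.4; deadweight loss = 193.6.
Difference: 660 vs 193.6 → market A is larger by 466.4.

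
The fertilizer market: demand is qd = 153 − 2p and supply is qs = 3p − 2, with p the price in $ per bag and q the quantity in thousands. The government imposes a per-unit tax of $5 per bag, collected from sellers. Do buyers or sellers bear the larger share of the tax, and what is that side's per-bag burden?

Buyers bear the larger share: $3 per bag.

Before the tax: set 153 − 2p = 3p − 2 → p* = $31, q* = 91.
With the tax collected from sellers, supply shifts: qs = 3(p − 5) − 2.
Solving gives q = 85 with buyers paying $34 and sellers receiving $29 (the $5 wedge).
Per-bag burden: buyers $3, sellers $2.
Buyers take the larger share because demand is less price-elastic here (demand slope 2 vs supply slope 3).
The less price-elastic side of the market bears the larger share of a per-unit tax.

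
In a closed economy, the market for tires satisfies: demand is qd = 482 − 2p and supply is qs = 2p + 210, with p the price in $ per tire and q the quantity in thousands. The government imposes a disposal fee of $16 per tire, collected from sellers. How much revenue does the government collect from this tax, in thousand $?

Without the tax, 482 − 2p = 2p + 210 gives 4p = 272, so p* = $68 and q* = 346.
With the tax collected from sellers, supply shifts: qs = 2(p − 16) + 210.
New equilibrium: buyers pay $76, sellers receive $60, q = 330. (Wedge: pb − ps = 16.)
Revenue = t · Q = 16 · 330 = $5280.

Tax revenue = $5280 thousand.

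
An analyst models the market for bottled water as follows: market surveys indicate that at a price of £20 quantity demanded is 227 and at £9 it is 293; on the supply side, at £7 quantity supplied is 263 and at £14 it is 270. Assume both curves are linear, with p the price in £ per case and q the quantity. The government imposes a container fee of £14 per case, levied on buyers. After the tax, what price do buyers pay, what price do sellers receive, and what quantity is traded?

Demand slope: (293 − 227)/(9 − 20) = -6, so qd = 347 − 6p.
Supply slope: (270 − 263)/(14 − 7) = 1, so qs = p + 256.
Before the tax: set 347 − 6p = p + 256 → p* = £13, q* = 269.
With the tax collected from buyers, demand (in seller-price terms) shifts: qd = 347 − 6(p + 14).
New equilibrium: buyers pay £15, sellers receive £1, q = 257. (Wedge: pb − ps = 14.)

Buyers pay £15; sellers receive £1; quantity = 257.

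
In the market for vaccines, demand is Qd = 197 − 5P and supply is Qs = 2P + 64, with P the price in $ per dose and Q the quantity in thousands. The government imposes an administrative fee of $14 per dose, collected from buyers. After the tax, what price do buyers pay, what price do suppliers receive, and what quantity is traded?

Buyers pay $23; suppliers receive $9; quantity = 82.

Without the tax, 197 − 5P = 2P + 64 gives 7P = 133, so P* = $19 and Q* = 102.
With the tax collected from buyers, demand (in seller-price terms) shifts: Qd = 197 − 5(P + 14).
Solving gives Q = 82 with buyers paying $23 and suppliers receiving $9 (the $14 wedge).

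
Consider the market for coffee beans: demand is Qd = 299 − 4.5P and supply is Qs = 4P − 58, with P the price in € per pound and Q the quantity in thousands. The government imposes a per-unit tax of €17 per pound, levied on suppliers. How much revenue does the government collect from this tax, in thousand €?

Tax revenue = €1258 thousand.

Before the tax: set 299 − 4.5P = 4P − 58 → P* = €42, Q* = 110.
With the tax collected from suppliers, supply shifts: Qs = 4(P − 17) − 58.
New equilibrium: buyers pay €50, suppliers receive €33, Q = 74. (Wedge: Pb − Ps = 17.)
Revenue = t · Q = 17 · 74 = €1258.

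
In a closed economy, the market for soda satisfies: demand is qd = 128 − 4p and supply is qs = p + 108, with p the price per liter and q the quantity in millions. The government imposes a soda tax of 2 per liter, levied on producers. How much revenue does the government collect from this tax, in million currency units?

Before the tax: set 128 − 4p = p + 108 → p* = 4, q* = 112.
With the tax collected from producers, supply shifts: qs = (p − 2) + 108.
New equilibrium: consumers pay 4.4, producers receive 2.4, q = 110.4. (Wedge: pb − ps = 2.)
Revenue = t · Q = 2 · 110.4 = 220.8.

Tax revenue = 220.8 million.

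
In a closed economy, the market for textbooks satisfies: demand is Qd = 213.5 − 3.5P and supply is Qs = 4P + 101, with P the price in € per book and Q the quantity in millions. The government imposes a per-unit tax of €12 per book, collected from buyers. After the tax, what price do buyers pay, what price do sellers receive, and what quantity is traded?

Buyers pay €21.4; sellers receive €9.4; quantity = 138.6.

Without the tax, 213.5 − 3.5P = 4P + 101 gives 7.5P = 112.5, so P* = €15 and Q* = 161.
With the tax collected from buyers, demand (in seller-price terms) shifts: Qd = 213.5 − 3.5(P + 12).
Solving gives Q = 138.6 with buyers paying €21.4 and sellers receiving €9.4 (the €12 wedge).
The less price-elastic side of the market bears the larger share of a per-unit tax.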